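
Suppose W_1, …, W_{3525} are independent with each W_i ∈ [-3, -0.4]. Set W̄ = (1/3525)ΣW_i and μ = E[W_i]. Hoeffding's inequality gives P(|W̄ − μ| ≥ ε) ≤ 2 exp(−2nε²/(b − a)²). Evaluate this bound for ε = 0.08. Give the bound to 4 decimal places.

0.0025

Exponent: 2nε²/(b − a)² = 2·3525·0.08² / 2.6² = 6.67456.
Bound = 2·exp(−6.67456) = 0.00253.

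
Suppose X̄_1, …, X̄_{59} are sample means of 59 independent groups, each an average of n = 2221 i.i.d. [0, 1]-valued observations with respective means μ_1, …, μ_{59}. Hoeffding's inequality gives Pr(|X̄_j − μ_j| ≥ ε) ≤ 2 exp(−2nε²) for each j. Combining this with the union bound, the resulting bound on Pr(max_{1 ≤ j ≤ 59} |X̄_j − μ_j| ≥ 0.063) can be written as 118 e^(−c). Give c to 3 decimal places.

Union bound over the 59 events: Pr(max_{1 ≤ j ≤ 59} |X̄_j − μ_j| ≥ 0.063) ≤ 59·2·exp(−2nε²) = 118 exp(−2·2221·0.063²).
So c = 2·2221·0.063² = 17.6303.

17.630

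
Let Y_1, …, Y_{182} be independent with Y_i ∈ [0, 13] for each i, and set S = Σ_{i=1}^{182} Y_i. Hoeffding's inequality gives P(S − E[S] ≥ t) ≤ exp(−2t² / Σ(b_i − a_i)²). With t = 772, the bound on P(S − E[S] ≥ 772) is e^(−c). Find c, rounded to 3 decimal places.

38.753

Σ(b_i − a_i)² = 182·(13)² = 30758.
c = 2t²/30758 = 2·772²/30758 = 38.7531.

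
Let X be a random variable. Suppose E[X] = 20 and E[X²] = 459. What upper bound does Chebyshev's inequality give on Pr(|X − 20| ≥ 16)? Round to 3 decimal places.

0.230

Var(X) = E[X²] − (E[X])² = 459 − 400 = 59.
Chebyshev's inequality: Pr(|X − μ| ≥ t) ≤ Var(X)/t² = 59/256 = 0.2305.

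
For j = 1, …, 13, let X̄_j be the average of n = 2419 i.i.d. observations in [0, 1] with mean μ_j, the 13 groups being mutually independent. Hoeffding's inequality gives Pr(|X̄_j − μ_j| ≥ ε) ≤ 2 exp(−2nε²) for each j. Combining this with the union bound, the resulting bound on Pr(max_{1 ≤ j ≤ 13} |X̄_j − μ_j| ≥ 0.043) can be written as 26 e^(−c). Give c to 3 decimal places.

8.945

Union bound over the 13 events: Pr(max_{1 ≤ j ≤ 13} |X̄_j − μ_j| ≥ 0.043) ≤ 13·2·exp(−2nε²) = 26 exp(−2·2419·0.043²).
So c = 2·2419·0.043² = 8.9455.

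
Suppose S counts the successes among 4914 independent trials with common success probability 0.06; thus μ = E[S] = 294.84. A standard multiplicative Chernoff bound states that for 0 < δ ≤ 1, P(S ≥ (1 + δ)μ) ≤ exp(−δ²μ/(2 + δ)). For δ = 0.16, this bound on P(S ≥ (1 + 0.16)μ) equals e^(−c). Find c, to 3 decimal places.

3.494

c = δ²μ/(2 + δ) = 0.16²·294.84/(2 + 0.16) = 3.4944.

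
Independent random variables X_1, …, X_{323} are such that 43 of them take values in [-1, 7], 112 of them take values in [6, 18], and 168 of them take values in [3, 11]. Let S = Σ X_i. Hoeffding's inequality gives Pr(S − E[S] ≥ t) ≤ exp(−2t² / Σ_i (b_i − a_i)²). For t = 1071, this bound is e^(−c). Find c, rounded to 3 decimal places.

Σ(b_i − a_i)² = 43·8² + 112·12² + 168·8² = 29632.
c = 2t² / 29632 = 2·1071² / 29632 = 77.4191.

77.419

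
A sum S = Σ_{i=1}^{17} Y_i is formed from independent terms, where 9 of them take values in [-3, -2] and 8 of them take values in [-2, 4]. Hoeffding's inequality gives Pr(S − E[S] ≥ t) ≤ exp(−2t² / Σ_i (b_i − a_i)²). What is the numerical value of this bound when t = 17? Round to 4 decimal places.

Σ(b_i − a_i)² = 9·1² + 8·6² = 297.
Exponent = 2·17² / 297 = 1.94613.
Bound = exp(−1.94613) = 0.14283.

0.1428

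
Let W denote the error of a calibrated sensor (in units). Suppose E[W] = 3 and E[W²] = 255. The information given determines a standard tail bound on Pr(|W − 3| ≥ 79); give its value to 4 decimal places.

The first two moments determine the variance, so Chebyshev's inequality is the sharpest standard bound available.
Var(W) = E[W²] − (E[W])² = 255 − 9 = 246.
Chebyshev's inequality: Pr(|W − μ| ≥ t) ≤ Var(W)/t² = 246/6241 = 0.0394.

0.0394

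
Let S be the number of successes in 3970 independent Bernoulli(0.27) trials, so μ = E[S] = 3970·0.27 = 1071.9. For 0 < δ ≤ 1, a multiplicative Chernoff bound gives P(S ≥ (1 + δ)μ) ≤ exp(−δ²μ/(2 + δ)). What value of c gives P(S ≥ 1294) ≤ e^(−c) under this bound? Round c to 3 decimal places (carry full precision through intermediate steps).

Write 1294 = (1 + δ)μ, so δ = 1294/1071.9 − 1 = 0.2072022…
Then the exponent is δ²μ/(2 + δ) = (1294 − μ)² / (μ·(2 + δ)) = 20.849744.

20.850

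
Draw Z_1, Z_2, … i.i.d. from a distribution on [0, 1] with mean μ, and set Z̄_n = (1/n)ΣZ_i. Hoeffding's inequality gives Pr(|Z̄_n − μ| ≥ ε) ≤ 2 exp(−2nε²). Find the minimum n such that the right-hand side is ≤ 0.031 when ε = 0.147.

Require 2·exp(−2nε²) ≤ 0.031, i.e. 2nε² ≥ ln(2/0.031) = 4.166915.
So n ≥ 4.166915 / (2·0.147²) = 96.416.
The smallest integer n is 97.

97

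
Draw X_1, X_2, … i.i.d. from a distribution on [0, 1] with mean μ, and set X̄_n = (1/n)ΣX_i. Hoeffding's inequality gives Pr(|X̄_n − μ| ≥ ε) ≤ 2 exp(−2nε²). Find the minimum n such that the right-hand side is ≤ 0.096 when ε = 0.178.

Require 2·exp(−2nε²) ≤ 0.096, i.e. 2nε² ≥ ln(2/0.096) = 3.036554.
So n ≥ 3.036554 / (2·0.178²) = 47.919.
The smallest integer n is 48.

48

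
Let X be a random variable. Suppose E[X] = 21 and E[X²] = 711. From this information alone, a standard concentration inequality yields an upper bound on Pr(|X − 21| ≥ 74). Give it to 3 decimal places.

0.049

The first two moments determine the variance, so Chebyshev's inequality is the sharpest standard bound available.
Var(X) = E[X²] − (E[X])² = 711 − 441 = 270.
Chebyshev's inequality: Pr(|X − μ| ≥ t) ≤ Var(X)/t² = 270/5476 = 0.0493.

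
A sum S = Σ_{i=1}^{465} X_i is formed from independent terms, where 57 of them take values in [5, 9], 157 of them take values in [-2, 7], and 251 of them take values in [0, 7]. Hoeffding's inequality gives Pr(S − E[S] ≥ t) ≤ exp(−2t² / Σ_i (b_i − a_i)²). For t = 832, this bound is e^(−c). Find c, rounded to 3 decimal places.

Σ(b_i − a_i)² = 57·4² + 157·9² + 251·7² = 25928.
c = 2t² / 25928 = 2·832² / 25928 = 53.3959.

53.396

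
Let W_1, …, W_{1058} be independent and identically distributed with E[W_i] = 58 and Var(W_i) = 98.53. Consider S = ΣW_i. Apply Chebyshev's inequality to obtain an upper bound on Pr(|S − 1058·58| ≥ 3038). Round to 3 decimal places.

0.011

Var(S) = n·Var(W_i) = 1058·98.53 = 104244.74.
Chebyshev: Pr(|S − 1058·58| ≥ 3038) ≤ Var(S)/3038² = 104244.74/9229444 = 0.0113.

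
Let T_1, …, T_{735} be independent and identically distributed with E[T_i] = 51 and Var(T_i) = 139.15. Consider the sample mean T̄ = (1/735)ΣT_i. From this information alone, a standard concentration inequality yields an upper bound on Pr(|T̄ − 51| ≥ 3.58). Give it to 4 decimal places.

0.0148

With mean and variance of each term known, Chebyshev's inequality bounds the deviation of the sum (or sample mean).
Var(T̄) = Var(T_i)/n = 139.15/735 = 0.18932.
Chebyshev: Pr(|T̄ − 51| ≥ 3.58) ≤ Var(T̄)/(3.58)² = 139.15/(735·3.58²) = 0.0148.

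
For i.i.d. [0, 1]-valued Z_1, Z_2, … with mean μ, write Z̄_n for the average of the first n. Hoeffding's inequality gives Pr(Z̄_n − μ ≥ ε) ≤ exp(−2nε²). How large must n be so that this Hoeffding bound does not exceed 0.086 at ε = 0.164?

46

Require exp(−2nε²) ≤ 0.086, i.e. 2nε² ≥ ln(1/0.086) = 2.453408.
So n ≥ 2.453408 / (2·0.164²) = 45.609.
The smallest integer n is 46.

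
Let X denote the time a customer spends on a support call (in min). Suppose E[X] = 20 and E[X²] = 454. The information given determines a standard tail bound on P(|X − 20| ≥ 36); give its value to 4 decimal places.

The first two moments determine the variance, so Chebyshev's inequality is the sharpest standard bound available.
Var(X) = E[X²] − (E[X])² = 454 − 400 = 54.
Chebyshev's inequality: P(|X − μ| ≥ t) ≤ Var(X)/t² = 54/1296 = 0.0417.

0.0417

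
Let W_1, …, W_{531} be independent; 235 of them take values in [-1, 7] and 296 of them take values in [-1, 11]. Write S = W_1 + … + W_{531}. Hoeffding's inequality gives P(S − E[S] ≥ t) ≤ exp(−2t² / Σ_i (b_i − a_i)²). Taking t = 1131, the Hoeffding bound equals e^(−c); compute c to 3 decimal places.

Σ(b_i − a_i)² = 235·8² + 296·12² = 57664.
c = 2t² / 57664 = 2·1131² / 57664 = 44.3660.

44.366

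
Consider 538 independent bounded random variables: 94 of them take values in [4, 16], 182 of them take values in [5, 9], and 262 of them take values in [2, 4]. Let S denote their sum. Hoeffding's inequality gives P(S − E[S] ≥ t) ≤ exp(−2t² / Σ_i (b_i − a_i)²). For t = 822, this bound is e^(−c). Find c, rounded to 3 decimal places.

Σ(b_i − a_i)² = 94·12² + 182·4² + 262·2² = 17496.
c = 2t² / 17496 = 2·822² / 17496 = 77.2387.

77.239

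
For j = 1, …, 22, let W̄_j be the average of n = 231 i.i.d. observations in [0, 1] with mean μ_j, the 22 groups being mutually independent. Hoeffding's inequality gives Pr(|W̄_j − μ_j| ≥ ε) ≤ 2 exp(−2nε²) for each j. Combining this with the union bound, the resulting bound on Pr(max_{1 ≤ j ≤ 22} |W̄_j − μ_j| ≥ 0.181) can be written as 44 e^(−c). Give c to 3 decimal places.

15.136

Union bound over the 22 events: Pr(max_{1 ≤ j ≤ 22} |W̄_j − μ_j| ≥ 0.181) ≤ 22·2·exp(−2nε²) = 44 exp(−2·231·0.181²).
So c = 2·231·0.181² = 15.1356.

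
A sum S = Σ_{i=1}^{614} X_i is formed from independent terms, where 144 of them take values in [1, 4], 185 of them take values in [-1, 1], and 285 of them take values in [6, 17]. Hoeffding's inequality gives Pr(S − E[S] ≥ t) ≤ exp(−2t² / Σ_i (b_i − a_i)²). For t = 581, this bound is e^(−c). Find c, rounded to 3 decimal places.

18.486

Σ(b_i − a_i)² = 144·3² + 185·2² + 285·11² = 36521.
c = 2t² / 36521 = 2·581² / 36521 = 18.4859.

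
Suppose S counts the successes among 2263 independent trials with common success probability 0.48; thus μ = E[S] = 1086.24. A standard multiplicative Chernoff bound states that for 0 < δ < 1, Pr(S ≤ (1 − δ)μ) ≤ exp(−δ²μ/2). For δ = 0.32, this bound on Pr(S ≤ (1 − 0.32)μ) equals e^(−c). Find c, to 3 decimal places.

c = δ²μ/2 = 0.32²·1086.24/2 = 55.6155.

55.615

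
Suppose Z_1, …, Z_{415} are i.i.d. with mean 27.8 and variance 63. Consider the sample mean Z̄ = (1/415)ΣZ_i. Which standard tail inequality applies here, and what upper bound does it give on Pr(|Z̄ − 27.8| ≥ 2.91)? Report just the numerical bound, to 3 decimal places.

With mean and variance of each term known, Chebyshev's inequality bounds the deviation of the sum (or sample mean).
Var(Z̄) = Var(Z_i)/n = 63/415 = 0.15181.
Chebyshev: Pr(|Z̄ − 27.8| ≥ 2.91) ≤ Var(Z̄)/(2.91)² = 63/(415·2.91²) = 0.0179.

0.018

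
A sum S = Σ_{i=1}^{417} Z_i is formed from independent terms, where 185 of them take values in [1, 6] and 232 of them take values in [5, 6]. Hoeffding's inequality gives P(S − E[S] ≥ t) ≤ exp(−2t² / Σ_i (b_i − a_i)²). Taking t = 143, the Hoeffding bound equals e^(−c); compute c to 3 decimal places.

Σ(b_i − a_i)² = 185·5² + 232·1² = 4857.
c = 2t² / 4857 = 2·143² / 4857 = 8.4204.

8.420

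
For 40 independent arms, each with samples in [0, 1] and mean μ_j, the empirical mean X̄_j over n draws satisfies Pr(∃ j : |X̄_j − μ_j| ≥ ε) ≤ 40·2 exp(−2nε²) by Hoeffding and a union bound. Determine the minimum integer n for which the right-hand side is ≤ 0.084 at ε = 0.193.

Need 2·40·exp(−2nε²) ≤ 0.084, i.e. exp(−2nε²) ≤ 0.084/80.
So 2nε² ≥ ln(80/0.084) = 6.858965.
Hence n ≥ 6.858965/(2·0.193²) = 92.069.
The smallest integer n is 93.

93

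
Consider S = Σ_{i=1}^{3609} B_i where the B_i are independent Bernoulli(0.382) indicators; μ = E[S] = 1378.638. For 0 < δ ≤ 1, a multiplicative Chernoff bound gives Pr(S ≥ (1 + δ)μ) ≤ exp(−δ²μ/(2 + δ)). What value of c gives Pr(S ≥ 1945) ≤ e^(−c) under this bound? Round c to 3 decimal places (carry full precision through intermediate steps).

96.510

Write 1945 = (1 + δ)μ, so δ = 1945/1378.638 − 1 = 0.4108127…
Then the exponent is δ²μ/(2 + δ) = (1945 − μ)² / (μ·(2 + δ)) = 96.510485.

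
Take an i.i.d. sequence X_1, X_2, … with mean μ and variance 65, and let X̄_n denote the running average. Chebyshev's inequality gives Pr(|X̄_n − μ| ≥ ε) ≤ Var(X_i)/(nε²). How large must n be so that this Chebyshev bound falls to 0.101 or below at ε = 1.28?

393

Require 65/(n·1.28²) ≤ 0.101, i.e. n ≥ 65/(0.101·1.28²) = 392.801.
The smallest integer n is 393.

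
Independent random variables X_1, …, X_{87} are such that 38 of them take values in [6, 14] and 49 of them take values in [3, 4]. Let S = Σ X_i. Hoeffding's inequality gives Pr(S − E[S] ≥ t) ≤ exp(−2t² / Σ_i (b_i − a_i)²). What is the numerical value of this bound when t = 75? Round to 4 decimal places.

Σ(b_i − a_i)² = 38·8² + 49·1² = 2481.
Exponent = 2·75² / 2481 = 4.53446.
Bound = exp(−4.53446) = 0.01073.

0.0107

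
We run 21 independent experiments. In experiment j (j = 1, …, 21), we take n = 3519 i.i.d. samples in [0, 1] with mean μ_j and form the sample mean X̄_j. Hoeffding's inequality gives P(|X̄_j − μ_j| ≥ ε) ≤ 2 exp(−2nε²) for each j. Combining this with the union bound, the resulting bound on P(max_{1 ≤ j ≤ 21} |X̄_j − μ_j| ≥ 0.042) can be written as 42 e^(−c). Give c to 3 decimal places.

12.415

Union bound over the 21 events: P(max_{1 ≤ j ≤ 21} |X̄_j − μ_j| ≥ 0.042) ≤ 21·2·exp(−2nε²) = 42 exp(−2·3519·0.042²).
So c = 2·3519·0.042² = 12.4150.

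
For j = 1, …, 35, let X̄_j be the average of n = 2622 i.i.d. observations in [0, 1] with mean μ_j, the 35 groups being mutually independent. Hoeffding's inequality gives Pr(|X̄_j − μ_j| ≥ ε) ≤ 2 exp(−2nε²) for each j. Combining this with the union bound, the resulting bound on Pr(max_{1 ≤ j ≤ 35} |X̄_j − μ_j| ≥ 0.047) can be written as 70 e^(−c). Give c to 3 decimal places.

11.584

Union bound over the 35 events: Pr(max_{1 ≤ j ≤ 35} |X̄_j − μ_j| ≥ 0.047) ≤ 35·2·exp(−2nε²) = 70 exp(−2·2622·0.047²).
So c = 2·2622·0.047² = 11.5840.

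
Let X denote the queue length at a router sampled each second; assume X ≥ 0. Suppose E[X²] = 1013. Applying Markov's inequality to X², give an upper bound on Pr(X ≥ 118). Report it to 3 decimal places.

Since X ≥ 0, the event {X ≥ 118} is the same as {X² ≥ 13924}.
Markov's inequality applied to X² gives Pr(X² ≥ 13924) ≤ E[X²]/13924 = 1013/13924 = 0.0728.

0.073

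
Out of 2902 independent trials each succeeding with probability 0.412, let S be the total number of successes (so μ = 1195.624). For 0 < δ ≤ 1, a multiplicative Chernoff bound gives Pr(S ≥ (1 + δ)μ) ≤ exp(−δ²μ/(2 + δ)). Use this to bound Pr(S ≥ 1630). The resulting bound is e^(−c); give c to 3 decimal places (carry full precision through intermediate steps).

Write 1630 = (1 + δ)μ, so δ = 1630/1195.624 − 1 = 0.3633049…
Then the exponent is δ²μ/(2 + δ) = (1630 − μ)² / (μ·(2 + δ)) = 66.775519.

66.776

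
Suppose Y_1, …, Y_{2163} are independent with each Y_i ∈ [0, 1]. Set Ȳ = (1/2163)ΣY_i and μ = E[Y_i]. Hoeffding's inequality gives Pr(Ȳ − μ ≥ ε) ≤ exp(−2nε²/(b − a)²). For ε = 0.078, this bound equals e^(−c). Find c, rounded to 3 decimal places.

c = 2nε²/(b − a)² = 2·2163·0.078² / 1² = 26.3194.

26.319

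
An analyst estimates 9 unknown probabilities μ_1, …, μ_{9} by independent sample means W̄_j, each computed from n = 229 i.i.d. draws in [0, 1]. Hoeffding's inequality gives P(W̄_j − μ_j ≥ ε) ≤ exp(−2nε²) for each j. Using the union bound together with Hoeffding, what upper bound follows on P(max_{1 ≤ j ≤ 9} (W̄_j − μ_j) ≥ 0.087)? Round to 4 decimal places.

Per-experiment Hoeffding bound: exp(−2·229·0.087²) = exp(−3.46660) = 0.031223.
Union bound over 9 events: 9·0.031223 = 0.28101.

0.2810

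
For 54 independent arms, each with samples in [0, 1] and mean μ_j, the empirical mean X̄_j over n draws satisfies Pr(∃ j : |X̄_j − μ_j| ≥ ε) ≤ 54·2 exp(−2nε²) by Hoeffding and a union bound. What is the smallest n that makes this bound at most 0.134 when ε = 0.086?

Need 2·54·exp(−2nε²) ≤ 0.134, i.e. exp(−2nε²) ≤ 0.134/108.
So 2nε² ≥ ln(108/0.134) = 6.692047.
Hence n ≥ 6.692047/(2·0.086²) = 452.410.
The smallest integer n is 453.

453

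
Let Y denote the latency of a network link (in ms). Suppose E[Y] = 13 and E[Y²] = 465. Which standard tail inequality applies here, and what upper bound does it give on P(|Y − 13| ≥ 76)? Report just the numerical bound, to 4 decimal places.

The first two moments determine the variance, so Chebyshev's inequality is the sharpest standard bound available.
Var(Y) = E[Y²] − (E[Y])² = 465 − 169 = 296.
Chebyshev's inequality: P(|Y − μ| ≥ t) ≤ Var(Y)/t² = 296/5776 = 0.0512.

0.0512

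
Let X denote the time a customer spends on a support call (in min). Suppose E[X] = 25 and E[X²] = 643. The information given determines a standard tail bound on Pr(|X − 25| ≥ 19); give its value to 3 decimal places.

The first two moments determine the variance, so Chebyshev's inequality is the sharpest standard bound available.
Var(X) = E[X²] − (E[X])² = 643 − 625 = 18.
Chebyshev's inequality: Pr(|X − μ| ≥ t) ≤ Var(X)/t² = 18/361 = 0.0499.

0.050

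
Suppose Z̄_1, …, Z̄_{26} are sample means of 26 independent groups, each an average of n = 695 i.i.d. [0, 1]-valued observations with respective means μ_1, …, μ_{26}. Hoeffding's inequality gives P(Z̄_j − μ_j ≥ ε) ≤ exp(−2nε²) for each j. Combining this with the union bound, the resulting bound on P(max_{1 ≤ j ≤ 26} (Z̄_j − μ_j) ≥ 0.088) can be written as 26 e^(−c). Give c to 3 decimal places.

Union bound over the 26 events: P(max_{1 ≤ j ≤ 26} (Z̄_j − μ_j) ≥ 0.088) ≤ 26·exp(−2nε²) = 26 exp(−2·695·0.088²).
So c = 2·695·0.088² = 10.7642.

10.764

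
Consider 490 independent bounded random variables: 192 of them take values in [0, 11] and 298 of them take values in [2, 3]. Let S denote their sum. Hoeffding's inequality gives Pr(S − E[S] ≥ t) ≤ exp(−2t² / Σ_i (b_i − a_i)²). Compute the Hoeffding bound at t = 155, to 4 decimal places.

Σ(b_i − a_i)² = 192·11² + 298·1² = 23530.
Exponent = 2·155² / 23530 = 2.04207.
Bound = exp(−2.04207) = 0.12976.

0.1298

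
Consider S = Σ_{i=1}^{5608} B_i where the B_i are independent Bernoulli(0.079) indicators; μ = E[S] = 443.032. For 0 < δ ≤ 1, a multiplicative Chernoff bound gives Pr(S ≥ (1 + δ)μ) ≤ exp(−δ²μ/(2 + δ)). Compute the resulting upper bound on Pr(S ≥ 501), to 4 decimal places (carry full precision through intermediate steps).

Write 501 = (1 + δ)μ, so δ = 501/443.032 − 1 = 0.1308438…
Then the exponent is δ²μ/(2 + δ) = (501 − μ)² / (μ·(2 + δ)) = 3.559508.
Bound = exp(−3.559508) = 0.02845.

0.0285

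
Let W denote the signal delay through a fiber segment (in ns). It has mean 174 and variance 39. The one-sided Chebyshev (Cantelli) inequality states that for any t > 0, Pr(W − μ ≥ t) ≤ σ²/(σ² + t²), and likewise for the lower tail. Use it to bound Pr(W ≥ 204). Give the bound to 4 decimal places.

0.0415

Here σ² = 39 and t = 30, so σ² + t² = 939.
Cantelli's bound: 39/939 = 0.0415.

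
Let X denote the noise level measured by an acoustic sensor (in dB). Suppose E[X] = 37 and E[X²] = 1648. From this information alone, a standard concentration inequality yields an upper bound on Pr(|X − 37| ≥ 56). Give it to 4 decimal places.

The first two moments determine the variance, so Chebyshev's inequality is the sharpest standard bound available.
Var(X) = E[X²] − (E[X])² = 1648 − 1369 = 279.
Chebyshev's inequality: Pr(|X − μ| ≥ t) ≤ Var(X)/t² = 279/3136 = 0.0890.

0.0890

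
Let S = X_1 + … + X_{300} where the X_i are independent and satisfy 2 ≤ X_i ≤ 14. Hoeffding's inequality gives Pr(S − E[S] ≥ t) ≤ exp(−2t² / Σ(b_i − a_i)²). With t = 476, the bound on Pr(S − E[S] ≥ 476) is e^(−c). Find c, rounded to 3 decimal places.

Σ(b_i − a_i)² = 300·(12)² = 43200.
c = 2t²/43200 = 2·476²/43200 = 10.4896.

10.490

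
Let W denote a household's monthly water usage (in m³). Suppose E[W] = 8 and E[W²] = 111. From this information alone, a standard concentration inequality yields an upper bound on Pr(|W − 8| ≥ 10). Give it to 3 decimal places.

0.470

The first two moments determine the variance, so Chebyshev's inequality is the sharpest standard bound available.
Var(W) = E[W²] − (E[W])² = 111 − 64 = 47.
Chebyshev's inequality: Pr(|W − μ| ≥ t) ≤ Var(W)/t² = 47/100 = 0.4700.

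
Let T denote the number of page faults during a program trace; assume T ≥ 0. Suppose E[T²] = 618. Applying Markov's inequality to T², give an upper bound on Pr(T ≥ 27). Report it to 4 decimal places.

Since T ≥ 0, the event {T ≥ 27} is the same as {T² ≥ 729}.
Markov's inequality applied to T² gives Pr(T² ≥ 729) ≤ E[T²]/729 = 618/729 = 0.8477.

0.8477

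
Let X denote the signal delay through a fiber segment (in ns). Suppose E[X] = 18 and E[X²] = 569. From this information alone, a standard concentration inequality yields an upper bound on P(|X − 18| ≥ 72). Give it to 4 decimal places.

The first two moments determine the variance, so Chebyshev's inequality is the sharpest standard bound available.
Var(X) = E[X²] − (E[X])² = 569 − 324 = 245.
Chebyshev's inequality: P(|X − μ| ≥ t) ≤ Var(X)/t² = 245/5184 = 0.0473.

0.0473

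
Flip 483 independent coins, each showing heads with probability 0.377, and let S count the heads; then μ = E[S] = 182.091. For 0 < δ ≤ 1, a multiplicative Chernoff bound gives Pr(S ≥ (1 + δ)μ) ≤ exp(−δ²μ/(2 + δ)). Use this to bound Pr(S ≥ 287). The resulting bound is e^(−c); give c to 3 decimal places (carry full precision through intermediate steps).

Write 287 = (1 + δ)μ, so δ = 287/182.091 − 1 = 0.576135…
Then the exponent is δ²μ/(2 + δ) = (287 − μ)² / (μ·(2 + δ)) = 23.462182.

23.462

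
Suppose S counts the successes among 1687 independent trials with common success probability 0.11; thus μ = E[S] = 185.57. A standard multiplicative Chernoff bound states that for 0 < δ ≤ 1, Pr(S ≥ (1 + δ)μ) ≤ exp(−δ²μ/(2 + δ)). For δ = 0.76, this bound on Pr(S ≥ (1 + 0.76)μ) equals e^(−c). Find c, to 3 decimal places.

c = δ²μ/(2 + δ) = 0.76²·185.57/(2 + 0.76) = 38.8352.

38.835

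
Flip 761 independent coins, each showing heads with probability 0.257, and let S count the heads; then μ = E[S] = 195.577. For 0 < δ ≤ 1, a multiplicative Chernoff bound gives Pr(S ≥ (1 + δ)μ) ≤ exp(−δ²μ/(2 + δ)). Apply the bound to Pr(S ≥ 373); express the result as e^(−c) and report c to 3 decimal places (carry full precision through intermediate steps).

Write 373 = (1 + δ)μ, so δ = 373/195.577 − 1 = 0.9071772…
Then the exponent is δ²μ/(2 + δ) = (373 − μ)² / (μ·(2 + δ)) = 55.364394.

55.364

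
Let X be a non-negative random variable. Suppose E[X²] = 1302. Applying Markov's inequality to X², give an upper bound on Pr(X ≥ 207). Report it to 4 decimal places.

0.0304

Since X ≥ 0, the event {X ≥ 207} is the same as {X² ≥ 42849}.
Markov's inequality applied to X² gives Pr(X² ≥ 42849) ≤ E[X²]/42849 = 1302/42849 = 0.0304.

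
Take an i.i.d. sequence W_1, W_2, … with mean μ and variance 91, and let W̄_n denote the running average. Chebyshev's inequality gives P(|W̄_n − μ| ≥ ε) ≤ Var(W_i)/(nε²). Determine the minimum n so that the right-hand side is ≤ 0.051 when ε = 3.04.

194

Require 91/(n·3.04²) ≤ 0.051, i.e. n ≥ 91/(0.051·3.04²) = 193.074.
The smallest integer n is 194.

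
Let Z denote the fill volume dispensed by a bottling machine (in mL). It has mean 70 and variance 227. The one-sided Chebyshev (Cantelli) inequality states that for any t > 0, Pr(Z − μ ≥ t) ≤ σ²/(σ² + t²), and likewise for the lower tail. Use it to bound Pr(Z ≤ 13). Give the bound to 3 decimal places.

Here σ² = 227 and t = 57, so σ² + t² = 3476.
Cantelli's bound: 227/3476 = 0.0653.

0.065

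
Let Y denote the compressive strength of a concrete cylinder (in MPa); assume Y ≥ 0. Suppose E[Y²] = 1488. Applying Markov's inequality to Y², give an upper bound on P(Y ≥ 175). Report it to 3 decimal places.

0.049

Since Y ≥ 0, the event {Y ≥ 175} is the same as {Y² ≥ 30625}.
Markov's inequality applied to Y² gives P(Y² ≥ 30625) ≤ E[Y²]/30625 = 1488/30625 = 0.0486.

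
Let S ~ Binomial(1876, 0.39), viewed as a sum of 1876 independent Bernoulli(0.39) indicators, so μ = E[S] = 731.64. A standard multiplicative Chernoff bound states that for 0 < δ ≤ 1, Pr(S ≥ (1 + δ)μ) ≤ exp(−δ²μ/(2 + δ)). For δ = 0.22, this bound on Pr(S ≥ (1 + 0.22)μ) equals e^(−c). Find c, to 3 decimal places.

15.951

c = δ²μ/(2 + δ) = 0.22²·731.64/(2 + 0.22) = 15.9511.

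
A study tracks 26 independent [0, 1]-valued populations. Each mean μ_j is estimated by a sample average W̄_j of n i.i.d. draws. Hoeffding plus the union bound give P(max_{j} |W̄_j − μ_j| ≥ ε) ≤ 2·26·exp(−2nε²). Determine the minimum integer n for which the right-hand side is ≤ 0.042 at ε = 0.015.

15826

Need 2·26·exp(−2nε²) ≤ 0.042, i.e. exp(−2nε²) ≤ 0.042/52.
So 2nε² ≥ ln(52/0.042) = 7.121329.
Hence n ≥ 7.121329/(2·0.015²) = 15825.176.
The smallest integer n is 15826.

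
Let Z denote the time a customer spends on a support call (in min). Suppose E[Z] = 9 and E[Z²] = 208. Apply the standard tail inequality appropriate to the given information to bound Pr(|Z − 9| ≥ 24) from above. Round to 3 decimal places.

0.220

The first two moments determine the variance, so Chebyshev's inequality is the sharpest standard bound available.
Var(Z) = E[Z²] − (E[Z])² = 208 − 81 = 127.
Chebyshev's inequality: Pr(|Z − μ| ≥ t) ≤ Var(Z)/t² = 127/576 = 0.2205.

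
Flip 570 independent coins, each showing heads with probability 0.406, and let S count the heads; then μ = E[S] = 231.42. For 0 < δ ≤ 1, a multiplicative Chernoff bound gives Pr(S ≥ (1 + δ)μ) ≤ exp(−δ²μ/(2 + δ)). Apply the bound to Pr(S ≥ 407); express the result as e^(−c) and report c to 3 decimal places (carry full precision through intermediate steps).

48.288

Write 407 = (1 + δ)μ, so δ = 407/231.42 − 1 = 0.7587071…
Then the exponent is δ²μ/(2 + δ) = (407 − μ)² / (μ·(2 + δ)) = 48.288488.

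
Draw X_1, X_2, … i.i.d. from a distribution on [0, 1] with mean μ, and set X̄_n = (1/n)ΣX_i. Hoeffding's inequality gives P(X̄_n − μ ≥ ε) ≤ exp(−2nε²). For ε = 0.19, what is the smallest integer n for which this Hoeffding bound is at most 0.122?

30

Require exp(−2nε²) ≤ 0.122, i.e. 2nε² ≥ ln(1/0.122) = 2.103734.
So n ≥ 2.103734 / (2·0.19²) = 29.138.
The smallest integer n is 30.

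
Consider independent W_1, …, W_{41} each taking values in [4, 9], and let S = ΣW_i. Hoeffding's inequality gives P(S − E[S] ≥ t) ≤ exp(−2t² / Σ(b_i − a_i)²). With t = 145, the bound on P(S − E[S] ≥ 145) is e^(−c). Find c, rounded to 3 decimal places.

Σ(b_i − a_i)² = 41·(5)² = 1025.
c = 2t²/1025 = 2·145²/1025 = 41.0244.

41.024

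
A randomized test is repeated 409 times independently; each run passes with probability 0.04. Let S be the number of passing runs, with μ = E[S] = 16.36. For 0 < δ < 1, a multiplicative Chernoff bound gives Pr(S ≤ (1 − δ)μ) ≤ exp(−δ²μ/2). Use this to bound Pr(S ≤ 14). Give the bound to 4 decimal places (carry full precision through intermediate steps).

0.8435

Write 14 = (1 − δ)μ, so δ = 1 − 14/16.36 = 0.1442543…
Then the exponent is δ²μ/2 = (μ − 14)²/(2μ) = 0.170220.
Bound = exp(−0.170220) = 0.84348.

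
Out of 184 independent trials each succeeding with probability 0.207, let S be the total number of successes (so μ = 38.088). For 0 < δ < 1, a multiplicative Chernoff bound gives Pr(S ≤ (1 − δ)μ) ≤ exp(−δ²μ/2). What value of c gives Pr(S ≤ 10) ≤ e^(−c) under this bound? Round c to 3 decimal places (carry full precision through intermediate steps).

10.357

Write 10 = (1 − δ)μ, so δ = 1 − 10/38.088 = 0.7374501…
Then the exponent is δ²μ/2 = (μ − 10)²/(2μ) = 10.356749.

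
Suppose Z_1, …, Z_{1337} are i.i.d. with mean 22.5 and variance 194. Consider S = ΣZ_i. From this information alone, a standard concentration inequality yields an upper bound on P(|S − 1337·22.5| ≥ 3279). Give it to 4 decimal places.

With mean and variance of each term known, Chebyshev's inequality bounds the deviation of the sum (or sample mean).
Var(S) = n·Var(Z_i) = 1337·194 = 259378.
Chebyshev: P(|S − 1337·22.5| ≥ 3279) ≤ Var(S)/3279² = 259378/10751841 = 0.0241.

0.0241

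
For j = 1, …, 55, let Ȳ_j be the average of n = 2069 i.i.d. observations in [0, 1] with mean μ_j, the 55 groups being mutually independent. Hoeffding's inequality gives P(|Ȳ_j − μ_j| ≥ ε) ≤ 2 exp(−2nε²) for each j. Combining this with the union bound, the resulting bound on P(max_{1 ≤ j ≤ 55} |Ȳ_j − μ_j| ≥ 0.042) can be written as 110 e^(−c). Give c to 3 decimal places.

7.299

Union bound over the 55 events: P(max_{1 ≤ j ≤ 55} |Ȳ_j − μ_j| ≥ 0.042) ≤ 55·2·exp(−2nε²) = 110 exp(−2·2069·0.042²).
So c = 2·2069·0.042² = 7.2994.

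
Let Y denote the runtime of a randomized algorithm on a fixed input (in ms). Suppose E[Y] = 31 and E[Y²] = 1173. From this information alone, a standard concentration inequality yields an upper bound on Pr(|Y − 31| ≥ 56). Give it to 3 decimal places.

0.068

The first two moments determine the variance, so Chebyshev's inequality is the sharpest standard bound available.
Var(Y) = E[Y²] − (E[Y])² = 1173 − 961 = 212.
Chebyshev's inequality: Pr(|Y − μ| ≥ t) ≤ Var(Y)/t² = 212/3136 = 0.0676.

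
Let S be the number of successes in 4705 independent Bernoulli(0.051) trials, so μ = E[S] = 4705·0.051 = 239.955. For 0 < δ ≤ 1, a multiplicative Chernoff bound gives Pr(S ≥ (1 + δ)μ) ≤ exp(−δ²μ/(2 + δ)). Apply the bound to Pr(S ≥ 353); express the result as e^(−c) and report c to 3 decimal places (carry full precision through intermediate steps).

Write 353 = (1 + δ)μ, so δ = 353/239.955 − 1 = 0.4711092…
Then the exponent is δ²μ/(2 + δ) = (353 − μ)² / (μ·(2 + δ)) = 21.551673.

21.552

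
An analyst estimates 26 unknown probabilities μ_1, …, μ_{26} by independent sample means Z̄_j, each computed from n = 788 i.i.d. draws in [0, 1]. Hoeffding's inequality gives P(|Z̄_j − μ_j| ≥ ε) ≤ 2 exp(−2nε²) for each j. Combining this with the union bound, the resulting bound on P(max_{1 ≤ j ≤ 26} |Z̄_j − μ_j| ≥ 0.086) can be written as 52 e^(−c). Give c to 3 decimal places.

Union bound over the 26 events: P(max_{1 ≤ j ≤ 26} |Z̄_j − μ_j| ≥ 0.086) ≤ 26·2·exp(−2nε²) = 52 exp(−2·788·0.086²).
So c = 2·788·0.086² = 11.6561.

11.656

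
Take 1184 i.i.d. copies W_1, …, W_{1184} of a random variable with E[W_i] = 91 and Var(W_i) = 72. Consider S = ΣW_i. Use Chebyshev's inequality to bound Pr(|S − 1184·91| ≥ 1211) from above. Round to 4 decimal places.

0.0581

Var(S) = n·Var(W_i) = 1184·72 = 85248.
Chebyshev: Pr(|S − 1184·91| ≥ 1211) ≤ Var(S)/1211² = 85248/1466521 = 0.0581.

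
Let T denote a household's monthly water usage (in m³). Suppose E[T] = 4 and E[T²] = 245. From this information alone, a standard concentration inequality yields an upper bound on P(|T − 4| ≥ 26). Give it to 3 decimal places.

The first two moments determine the variance, so Chebyshev's inequality is the sharpest standard bound available.
Var(T) = E[T²] − (E[T])² = 245 − 16 = 229.
Chebyshev's inequality: P(|T − μ| ≥ t) ≤ Var(T)/t² = 229/676 = 0.3388.

0.339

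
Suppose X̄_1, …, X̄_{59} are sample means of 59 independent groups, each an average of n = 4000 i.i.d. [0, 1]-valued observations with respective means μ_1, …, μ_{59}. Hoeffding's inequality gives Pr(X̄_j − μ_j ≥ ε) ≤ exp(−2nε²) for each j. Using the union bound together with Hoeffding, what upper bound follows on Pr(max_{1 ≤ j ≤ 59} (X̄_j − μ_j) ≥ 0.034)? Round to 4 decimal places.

Per-experiment Hoeffding bound: exp(−2·4000·0.034²) = exp(−9.24800) = 0.000096304.
Union bound over 59 events: 59·0.000096304 = 0.00568.

0.0057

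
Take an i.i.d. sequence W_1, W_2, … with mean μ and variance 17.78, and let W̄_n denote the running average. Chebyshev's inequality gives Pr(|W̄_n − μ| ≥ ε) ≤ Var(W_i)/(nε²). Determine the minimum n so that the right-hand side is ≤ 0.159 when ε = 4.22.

7

Require 17.78/(n·4.22²) ≤ 0.159, i.e. n ≥ 17.78/(0.159·4.22²) = 6.279.
The smallest integer n is 7.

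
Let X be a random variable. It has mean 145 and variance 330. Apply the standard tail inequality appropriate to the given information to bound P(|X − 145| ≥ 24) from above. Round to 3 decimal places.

0.573

Mean and variance are known, so Chebyshev's inequality applies.
Chebyshev: P(|X − μ| ≥ t) ≤ Var(X)/t².
Bound = 330 / 576 = 0.5729.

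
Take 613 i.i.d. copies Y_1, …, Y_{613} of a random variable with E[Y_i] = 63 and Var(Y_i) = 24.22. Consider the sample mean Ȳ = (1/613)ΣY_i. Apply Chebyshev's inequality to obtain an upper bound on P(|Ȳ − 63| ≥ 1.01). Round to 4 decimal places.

Var(Ȳ) = Var(Y_i)/n = 24.22/613 = 0.039511.
Chebyshev: P(|Ȳ − 63| ≥ 1.01) ≤ Var(Ȳ)/(1.01)² = 24.22/(613·1.01²) = 0.0387.

0.0387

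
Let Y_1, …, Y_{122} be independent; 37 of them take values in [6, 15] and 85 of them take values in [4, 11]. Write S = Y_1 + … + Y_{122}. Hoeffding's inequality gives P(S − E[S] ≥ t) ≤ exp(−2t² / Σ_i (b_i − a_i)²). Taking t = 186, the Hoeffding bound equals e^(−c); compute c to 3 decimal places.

9.661

Σ(b_i − a_i)² = 37·9² + 85·7² = 7162.
c = 2t² / 7162 = 2·186² / 7162 = 9.6610.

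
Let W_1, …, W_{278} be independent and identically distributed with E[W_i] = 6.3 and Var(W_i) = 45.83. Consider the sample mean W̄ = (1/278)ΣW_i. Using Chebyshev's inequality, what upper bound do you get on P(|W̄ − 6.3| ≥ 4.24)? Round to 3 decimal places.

Var(W̄) = Var(W_i)/n = 45.83/278 = 0.16486.
Chebyshev: P(|W̄ − 6.3| ≥ 4.24) ≤ Var(W̄)/(4.24)² = 45.83/(278·4.24²) = 0.0092.

0.009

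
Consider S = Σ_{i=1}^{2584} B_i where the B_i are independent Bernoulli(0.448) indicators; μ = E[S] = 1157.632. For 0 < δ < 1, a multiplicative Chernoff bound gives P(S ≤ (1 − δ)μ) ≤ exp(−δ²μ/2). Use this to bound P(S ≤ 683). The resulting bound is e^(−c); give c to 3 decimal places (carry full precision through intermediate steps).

97.300

Write 683 = (1 − δ)μ, so δ = 1 − 683/1157.632 = 0.4100025…
Then the exponent is δ²μ/2 = (μ − 683)²/(2μ) = 97.300150.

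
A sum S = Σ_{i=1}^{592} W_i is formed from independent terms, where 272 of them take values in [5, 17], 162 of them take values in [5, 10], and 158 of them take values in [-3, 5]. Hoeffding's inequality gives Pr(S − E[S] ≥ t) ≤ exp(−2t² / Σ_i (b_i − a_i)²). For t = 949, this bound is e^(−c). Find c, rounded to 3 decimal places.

Σ(b_i − a_i)² = 272·12² + 162·5² + 158·8² = 53330.
c = 2t² / 53330 = 2·949² / 53330 = 33.7746.

33.775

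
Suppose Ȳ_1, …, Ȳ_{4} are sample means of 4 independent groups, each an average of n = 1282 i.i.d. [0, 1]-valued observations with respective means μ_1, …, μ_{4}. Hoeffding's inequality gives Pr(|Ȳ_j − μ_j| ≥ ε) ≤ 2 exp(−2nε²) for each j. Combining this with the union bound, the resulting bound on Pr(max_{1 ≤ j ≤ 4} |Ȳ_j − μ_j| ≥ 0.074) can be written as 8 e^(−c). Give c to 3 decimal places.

14.040

Union bound over the 4 events: Pr(max_{1 ≤ j ≤ 4} |Ȳ_j − μ_j| ≥ 0.074) ≤ 4·2·exp(−2nε²) = 8 exp(−2·1282·0.074²).
So c = 2·1282·0.074² = 14.0405.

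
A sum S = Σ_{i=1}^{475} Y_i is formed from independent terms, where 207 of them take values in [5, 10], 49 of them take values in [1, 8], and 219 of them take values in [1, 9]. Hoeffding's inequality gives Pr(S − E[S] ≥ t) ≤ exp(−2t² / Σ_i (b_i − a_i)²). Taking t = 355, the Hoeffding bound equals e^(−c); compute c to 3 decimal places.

11.673

Σ(b_i − a_i)² = 207·5² + 49·7² + 219·8² = 21592.
c = 2t² / 21592 = 2·355² / 21592 = 11.6733.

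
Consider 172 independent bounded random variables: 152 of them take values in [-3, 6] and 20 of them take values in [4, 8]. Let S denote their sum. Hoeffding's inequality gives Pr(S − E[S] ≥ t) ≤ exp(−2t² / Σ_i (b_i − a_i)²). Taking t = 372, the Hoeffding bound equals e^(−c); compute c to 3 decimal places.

21.910

Σ(b_i − a_i)² = 152·9² + 20·4² = 12632.
c = 2t² / 12632 = 2·372² / 12632 = 21.9101.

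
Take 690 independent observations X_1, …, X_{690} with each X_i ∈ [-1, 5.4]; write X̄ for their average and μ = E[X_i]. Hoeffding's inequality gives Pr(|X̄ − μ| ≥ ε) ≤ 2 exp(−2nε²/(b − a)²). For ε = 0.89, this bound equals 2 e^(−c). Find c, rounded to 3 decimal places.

c = 2nε²/(b − a)² = 2·690·0.89² / 6.4² = 26.6870.

26.687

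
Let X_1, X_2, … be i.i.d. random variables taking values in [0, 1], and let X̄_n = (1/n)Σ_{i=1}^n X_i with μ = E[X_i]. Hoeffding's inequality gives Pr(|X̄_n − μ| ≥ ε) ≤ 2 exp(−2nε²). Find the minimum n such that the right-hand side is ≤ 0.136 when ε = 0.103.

Require 2·exp(−2nε²) ≤ 0.136, i.e. 2nε² ≥ ln(2/0.136) = 2.688248.
So n ≥ 2.688248 / (2·0.103²) = 126.697.
The smallest integer n is 127.

127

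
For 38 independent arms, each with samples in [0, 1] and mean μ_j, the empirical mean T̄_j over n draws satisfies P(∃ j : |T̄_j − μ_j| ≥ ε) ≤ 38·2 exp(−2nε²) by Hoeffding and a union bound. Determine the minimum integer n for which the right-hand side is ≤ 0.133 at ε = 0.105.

288

Need 2·38·exp(−2nε²) ≤ 0.133, i.e. exp(−2nε²) ≤ 0.133/76.
So 2nε² ≥ ln(76/0.133) = 6.348139.
Hence n ≥ 6.348139/(2·0.105²) = 287.897.
The smallest integer n is 288.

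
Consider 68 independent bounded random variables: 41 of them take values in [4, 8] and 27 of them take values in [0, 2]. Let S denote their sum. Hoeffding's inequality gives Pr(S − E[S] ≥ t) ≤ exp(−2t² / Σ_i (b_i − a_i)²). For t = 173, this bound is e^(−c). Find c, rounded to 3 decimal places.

78.348

Σ(b_i − a_i)² = 41·4² + 27·2² = 764.
c = 2t² / 764 = 2·173² / 764 = 78.3482.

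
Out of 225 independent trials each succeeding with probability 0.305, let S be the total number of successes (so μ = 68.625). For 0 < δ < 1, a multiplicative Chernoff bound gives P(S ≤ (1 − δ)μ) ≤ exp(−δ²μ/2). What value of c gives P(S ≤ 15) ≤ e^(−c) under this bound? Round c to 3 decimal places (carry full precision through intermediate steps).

Write 15 = (1 − δ)μ, so δ = 1 − 15/68.625 = 0.7814208…
Then the exponent is δ²μ/2 = (μ − 15)²/(2μ) = 20.951844.

20.952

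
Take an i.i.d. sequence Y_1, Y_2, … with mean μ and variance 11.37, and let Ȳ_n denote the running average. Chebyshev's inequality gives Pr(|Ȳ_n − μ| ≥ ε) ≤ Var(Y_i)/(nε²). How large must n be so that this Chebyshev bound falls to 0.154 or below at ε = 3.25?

7

Require 11.37/(n·3.25²) ≤ 0.154, i.e. n ≥ 11.37/(0.154·3.25²) = 6.990.
The smallest integer n is 7.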